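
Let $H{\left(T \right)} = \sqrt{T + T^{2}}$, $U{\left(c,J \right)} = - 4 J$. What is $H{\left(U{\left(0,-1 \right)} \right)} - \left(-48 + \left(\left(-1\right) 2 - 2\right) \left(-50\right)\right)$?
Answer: $-152 + 2 \sqrt{5} \approx -147.53$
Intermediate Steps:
$H{\left(U{\left(0,-1 \right)} \right)} - \left(-48 + \left(\left(-1\right) 2 - 2\right) \left(-50\right)\right) = \sqrt{\left(-4\right) \left(-1\right) \left(1 - -4\right)} - \left(-48 + \left(\left(-1\right) 2 - 2\right) \left(-50\right)\right) = \sqrt{4 \left(1 + 4\right)} - \left(-48 + \left(-2 - 2\right) \left(-50\right)\right) = \sqrt{4 \cdot 5} - \left(-48 - -200\right) = \sqrt{20} - \left(-48 + 200\right) = 2 \sqrt{5} - 152 = -152 + 2 \sqrt{5}$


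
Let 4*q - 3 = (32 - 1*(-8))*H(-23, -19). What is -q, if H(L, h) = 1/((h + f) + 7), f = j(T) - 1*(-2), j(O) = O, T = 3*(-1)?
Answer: 1/52 ≈ 0.019231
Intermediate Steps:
T = -3
f = -1 (f = -3 - 1*(-2) = -3 + 2 = -1)
H(L, h) = 1/(6 + h) (H(L, h) = 1/((h - 1) + 7) = 1/((-1 + h) + 7) = 1/(6 + h))
q = -1/52 (q = 3/4 + ((32 - 1*(-8))/(6 - 19))/4 = 3/4 + ((32 + 8)/(-13))/4 = 3/4 + (40*(-1/13))/4 = 3/4 + (1/4)*(-40/13) = 3/4 - 10/13 = -1/52 ≈ -0.019231)
-q = -1*(-1/52) = 1/52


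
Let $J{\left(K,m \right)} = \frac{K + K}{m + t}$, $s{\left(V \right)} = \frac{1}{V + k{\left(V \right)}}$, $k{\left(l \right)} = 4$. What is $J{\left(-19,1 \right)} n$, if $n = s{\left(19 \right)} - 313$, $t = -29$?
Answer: $- \frac{68381}{161} \approx -424.73$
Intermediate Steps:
$s{\left(V \right)} = \frac{1}{4 + V}$ ($s{\left(V \right)} = \frac{1}{V + 4} = \frac{1}{4 + V}$)
$n = - \frac{7198}{23}$ ($n = \frac{1}{4 + 19} - 313 = \frac{1}{23} - 313 = - \frac{7198}{23} \approx -312.96$)
$J{\left(K,m \right)} = \frac{2 K}{-29 + m}$ ($J{\left(K,m \right)} = \frac{K + K}{m - 29} = \frac{2 K}{-29 + m}$)
$J{\left(-19,1 \right)} n = 2 \left(-19\right) \frac{1}{-29 + 1} \left(- \frac{7198}{23}\right) = 2 \left(-19\right) \frac{1}{-28} \left(- \frac{7198}{23}\right) = 2 \left(-19\right) \left(- \frac{1}{28}\right) \left(- \frac{7198}{23}\right) = \frac{19}{14} \left(- \frac{7198}{23}\right) = - \frac{68381}{161}$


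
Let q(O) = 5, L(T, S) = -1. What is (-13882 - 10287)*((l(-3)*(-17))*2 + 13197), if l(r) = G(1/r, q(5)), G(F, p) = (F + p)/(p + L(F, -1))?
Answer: -953998768/3 ≈ -3.1800e+8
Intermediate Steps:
G(F, p) = (F + p)/(-1 + p) (G(F, p) = (F + p)/(p - 1) = (F + p)/(-1 + p))
l(r) = 5/4 + 1/(4*r) (l(r) = (1/r + 5)/(-1 + 5) = (5 + 1/r)/4 = 5/4 + 1/(4*r))
(-13882 - 10287)*((l(-3)*(-17))*2 + 13197) = (-13882 - 10287)*((((1/4)*(1 + 5*(-3))/(-3))*(-17))*2 + 13197) = -24169*((((1/4)*(-1/3)*(1 - 15))*(-17))*2 + 13197) = -24169*((((1/4)*(-1/3)*(-14))*(-17))*2 + 13197) = -24169*(((7/6)*(-17))*2 + 13197) = -24169*(-119/6*2 + 13197) = -24169*(-119/3 + 13197) = -24169*39472/3 = -953998768/3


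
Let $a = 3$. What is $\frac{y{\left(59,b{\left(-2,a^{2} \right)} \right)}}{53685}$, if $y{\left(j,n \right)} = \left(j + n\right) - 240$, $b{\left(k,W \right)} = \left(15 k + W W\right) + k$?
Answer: $- \frac{44}{17895} \approx -0.0024588$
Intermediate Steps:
$b{\left(k,W \right)} = W^{2} + 16 k$ ($b{\left(k,W \right)} = \left(15 k + W^{2}\right) + k = \left(W^{2} + 15 k\right) + k = W^{2} + 16 k$)
$y{\left(j,n \right)} = -240 + j + n$
$\frac{y{\left(59,b{\left(-2,a^{2} \right)} \right)}}{53685} = \frac{-240 + 59 + \left(\left(3^{2}\right)^{2} + 16 \left(-2\right)\right)}{53685} = \left(-240 + 59 - \left(32 - 9^{2}\right)\right) \frac{1}{53685} = \left(-240 + 59 + \left(81 - 32\right)\right) \frac{1}{53685} = \left(-240 + 59 + 49\right) \frac{1}{53685} = \left(-132\right) \frac{1}{53685} = - \frac{44}{17895}$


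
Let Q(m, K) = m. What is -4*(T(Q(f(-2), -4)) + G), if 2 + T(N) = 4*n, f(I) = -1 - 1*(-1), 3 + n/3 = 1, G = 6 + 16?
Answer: 16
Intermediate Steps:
G = 22
n = -6 (n = -9 + 3*1 = -9 + 3 = -6)
f(I) = 0 (f(I) = -1 + 1 = 0)
T(N) = -26 (T(N) = -2 + 4*(-6) = -2 - 24 = -26)
-4*(T(Q(f(-2), -4)) + G) = -4*(-26 + 22) = -4*(-4) = 16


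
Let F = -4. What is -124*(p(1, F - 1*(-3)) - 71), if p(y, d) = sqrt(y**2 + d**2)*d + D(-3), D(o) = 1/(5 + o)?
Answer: 8742 + 124*sqrt(2) ≈ 8917.4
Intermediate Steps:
p(y, d) = 1/2 + d*sqrt(d**2 + y**2) (p(y, d) = sqrt(y**2 + d**2)*d + 1/(5 - 3) = sqrt(d**2 + y**2)*d + 1/2 = d*sqrt(d**2 + y**2) + 1/2 = 1/2 + d*sqrt(d**2 + y**2))
-124*(p(1, F - 1*(-3)) - 71) = -124*((1/2 + (-4 - 1*(-3))*sqrt((-4 - 1*(-3))**2 + 1**2)) - 71) = -124*((1/2 + (-4 + 3)*sqrt((-4 + 3)**2 + 1)) - 71) = -124*((1/2 - sqrt((-1)**2 + 1)) - 71) = -124*((1/2 - sqrt(1 + 1)) - 71) = -124*((1/2 - sqrt(2)) - 71) = -124*(-141/2 - sqrt(2)) = 8742 + 124*sqrt(2)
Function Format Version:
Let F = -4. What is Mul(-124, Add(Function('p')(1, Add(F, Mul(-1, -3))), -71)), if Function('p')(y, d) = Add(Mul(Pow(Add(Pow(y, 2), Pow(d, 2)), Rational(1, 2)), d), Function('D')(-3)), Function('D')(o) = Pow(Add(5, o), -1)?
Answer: Add(8742, Mul(124, Pow(2, Rational(1, 2)))) ≈ 8917.4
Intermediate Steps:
Function('p')(y, d) = Add(Rational(1, 2), Mul(d, Pow(Add(Pow(d, 2), Pow(y, 2)), Rational(1, 2)))) (Function('p')(y, d) = Add(Mul(Pow(Add(Pow(y, 2), Pow(d, 2)), Rational(1, 2)), d), Pow(Add(5, -3), -1)) = Add(Mul(Pow(Add(Pow(d, 2), Pow(y, 2)), Rational(1, 2)), d), Pow(2, -1)) = Add(Mul(d, Pow(Add(Pow(d, 2), Pow(y, 2)), Rational(1, 2))), Rational(1, 2)) = Add(Rational(1, 2), Mul(d, Pow(Add(Pow(d, 2), Pow(y, 2)), Rational(1, 2)))))
Mul(-124, Add(Function('p')(1, Add(F, Mul(-1, -3))), -71)) = Mul(-124, Add(Add(Rational(1, 2), Mul(Add(-4, Mul(-1, -3)), Pow(Add(Pow(Add(-4, Mul(-1, -3)), 2), Pow(1, 2)), Rational(1, 2)))), -71)) = Mul(-124, Add(Add(Rational(1, 2), Mul(Add(-4, 3), Pow(Add(Pow(Add(-4, 3), 2), 1), Rational(1, 2)))), -71)) = Mul(-124, Add(Add(Rational(1, 2), Mul(-1, Pow(Add(Pow(-1, 2), 1), Rational(1, 2)))), -71)) = Mul(-124, Add(Add(Rational(1, 2), Mul(-1, Pow(Add(1, 1), Rational(1, 2)))), -71)) = Mul(-124, Add(Add(Rational(1, 2), Mul(-1, Pow(2, Rational(1, 2)))), -71)) = Mul(-124, Add(Rational(-141, 2), Mul(-1, Pow(2, Rational(1, 2))))) = Add(8742, Mul(124, Pow(2, Rational(1, 2))))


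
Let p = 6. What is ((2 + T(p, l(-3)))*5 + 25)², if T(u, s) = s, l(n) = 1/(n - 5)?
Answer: 75625/64 ≈ 1181.6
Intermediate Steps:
l(n) = 1/(-5 + n)
((2 + T(p, l(-3)))*5 + 25)² = ((2 + 1/(-5 - 3))*5 + 25)² = ((2 + 1/(-8))*5 + 25)² = ((2 - ⅛)*5 + 25)² = ((15/8)*5 + 25)² = (75/8 + 25)² = (275/8)² = 75625/64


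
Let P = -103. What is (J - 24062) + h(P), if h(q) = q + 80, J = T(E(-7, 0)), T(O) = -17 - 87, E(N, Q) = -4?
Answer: -24189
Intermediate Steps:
T(O) = -104
J = -104
h(q) = 80 + q
(J - 24062) + h(P) = (-104 - 24062) + (80 - 103) = -24166 - 23 = -24189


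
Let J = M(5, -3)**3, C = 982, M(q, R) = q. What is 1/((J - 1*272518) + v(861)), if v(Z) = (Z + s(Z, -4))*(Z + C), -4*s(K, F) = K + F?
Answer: 4/3678269 ≈ 1.0875e-6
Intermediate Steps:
s(K, F) = -F/4 - K/4 (s(K, F) = -(K + F)/4 = -(F + K)/4 = -F/4 - K/4)
v(Z) = (1 + 3*Z/4)*(982 + Z) (v(Z) = (Z + (-1/4*(-4) - Z/4))*(Z + 982) = (Z + (1 - Z/4))*(982 + Z) = (1 + 3*Z/4)*(982 + Z))
J = 125 (J = 5**3 = 125)
1/((J - 1*272518) + v(861)) = 1/((125 - 1*272518) + (982 + (3/4)*861**2 + (1475/2)*861)) = 1/((125 - 272518) + (982 + (3/4)*741321 + 1269975/2)) = 1/(-272393 + (982 + 2223963/4 + 1269975/2)) = 1/(-272393 + 4767841/4) = 1/(3678269/4) = 4/3678269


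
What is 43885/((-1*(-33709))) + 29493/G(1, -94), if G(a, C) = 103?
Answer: 998699692/3472027 ≈ 287.64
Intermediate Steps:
43885/((-1*(-33709))) + 29493/G(1, -94) = 43885/((-1*(-33709))) + 29493/103 = 43885/33709 + 29493*(1/103) = 43885*(1/33709) + 29493/103 = 43885/33709 + 29493/103 = 998699692/3472027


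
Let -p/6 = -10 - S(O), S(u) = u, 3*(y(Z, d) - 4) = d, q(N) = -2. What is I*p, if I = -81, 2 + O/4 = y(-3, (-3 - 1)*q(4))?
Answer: -13932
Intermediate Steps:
y(Z, d) = 4 + d/3
O = 56/3 (O = -8 + 4*(4 + ((-3 - 1)*(-2))/3) = -8 + 4*(4 + (-4*(-2))/3) = -8 + 4*(4 + (⅓)*8) = -8 + 4*(4 + 8/3) = -8 + 4*(20/3) = -8 + 80/3 = 56/3 ≈ 18.667)
p = 172 (p = -6*(-10 - 1*56/3) = -6*(-10 - 56/3) = -6*(-86/3) = 172)
I*p = -81*172 = -13932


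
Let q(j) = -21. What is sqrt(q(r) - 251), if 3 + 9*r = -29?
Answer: 4*I*sqrt(17) ≈ 16.492*I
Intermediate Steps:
r = -32/9 (r = -1/3 + (1/9)*(-29) = -1/3 - 29/9 = -32/9 ≈ -3.5556)
sqrt(q(r) - 251) = sqrt(-21 - 251) = sqrt(-272) = 4*I*sqrt(17)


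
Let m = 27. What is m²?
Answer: 729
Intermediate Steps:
m² = 27² = 729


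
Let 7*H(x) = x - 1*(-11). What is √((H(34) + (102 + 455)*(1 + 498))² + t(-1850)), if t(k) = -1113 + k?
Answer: √3785538212129/7 ≈ 2.7795e+5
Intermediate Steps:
H(x) = 11/7 + x/7 (H(x) = (x - 1*(-11))/7 = (x + 11)/7 = (11 + x)/7 = 11/7 + x/7)
√((H(34) + (102 + 455)*(1 + 498))² + t(-1850)) = √(((11/7 + (⅐)*34) + (102 + 455)*(1 + 498))² + (-1113 - 1850)) = √(((11/7 + 34/7) + 557*499)² - 2963) = √((45/7 + 277943)² - 2963) = √((1945646/7)² - 2963) = √(3785538357316/49 - 2963) = √(3785538212129/49) = √3785538212129/7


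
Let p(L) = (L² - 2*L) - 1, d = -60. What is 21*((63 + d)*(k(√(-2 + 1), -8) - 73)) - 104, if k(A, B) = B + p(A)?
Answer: -5333 - 126*I ≈ -5333.0 - 126.0*I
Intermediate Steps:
p(L) = -1 + L² - 2*L
k(A, B) = -1 + B + A² - 2*A (k(A, B) = B + (-1 + A² - 2*A) = -1 + B + A² - 2*A)
21*((63 + d)*(k(√(-2 + 1), -8) - 73)) - 104 = 21*((63 - 60)*((-1 - 8 + (√(-2 + 1))² - 2*√(-2 + 1)) - 73)) - 104 = 21*(3*((-1 - 8 + (√(-1))² - 2*I) - 73)) - 104 = 21*(3*((-1 - 8 + I² - 2*I) - 73)) - 104 = 21*(3*((-1 - 8 - 1 - 2*I) - 73)) - 104 = 21*(3*((-10 - 2*I) - 73)) - 104 = 21*(3*(-83 - 2*I)) - 104 = 21*(-249 - 6*I) - 104 = (-5229 - 126*I) - 104 = -5333 - 126*I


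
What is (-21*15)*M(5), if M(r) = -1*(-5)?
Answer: -1575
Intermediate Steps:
M(r) = 5
(-21*15)*M(5) = -21*15*5 = -315*5 = -1575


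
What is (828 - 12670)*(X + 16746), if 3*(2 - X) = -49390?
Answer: -1179865828/3 ≈ -3.9329e+8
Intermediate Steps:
X = 49396/3 (X = 2 - 1/3*(-49390) = 2 + 49390/3 = 49396/3 ≈ 16465.)
(828 - 12670)*(X + 16746) = (828 - 12670)*(49396/3 + 16746) = -11842*99634/3 = -1179865828/3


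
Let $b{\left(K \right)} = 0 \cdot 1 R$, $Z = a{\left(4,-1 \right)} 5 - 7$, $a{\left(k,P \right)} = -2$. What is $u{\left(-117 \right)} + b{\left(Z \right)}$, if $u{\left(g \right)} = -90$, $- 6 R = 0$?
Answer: $-90$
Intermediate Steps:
$R = 0$ ($R = \left(- \frac{1}{6}\right) 0 = 0$)
$Z = -17$ ($Z = \left(-2\right) 5 - 7 = -10 - 7 = -17$)
$b{\left(K \right)} = 0$ ($b{\left(K \right)} = 0 \cdot 1 \cdot 0 = 0 \cdot 0 = 0$)
$u{\left(-117 \right)} + b{\left(Z \right)} = -90 + 0 = -90$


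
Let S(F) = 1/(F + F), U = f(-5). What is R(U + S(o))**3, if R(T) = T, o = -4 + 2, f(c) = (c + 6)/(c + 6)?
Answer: 27/64 ≈ 0.42188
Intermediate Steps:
f(c) = 1 (f(c) = (6 + c)/(6 + c) = 1)
o = -2
U = 1
S(F) = 1/(2*F)
R(U + S(o))**3 = (1 + (1/2)/(-2))**3 = (1 + (1/2)*(-1/2))**3 = (1 - 1/4)**3 = (3/4)**3 = 27/64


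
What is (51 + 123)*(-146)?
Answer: -25404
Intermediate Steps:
(51 + 123)*(-146) = 174*(-146) = -25404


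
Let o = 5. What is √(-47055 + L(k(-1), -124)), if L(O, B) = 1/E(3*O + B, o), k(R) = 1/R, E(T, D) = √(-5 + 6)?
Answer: I*√47054 ≈ 216.92*I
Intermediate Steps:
E(T, D) = 1 (E(T, D) = √1 = 1)
L(O, B) = 1 (L(O, B) = 1/1 = 1)
√(-47055 + L(k(-1), -124)) = √(-47055 + 1) = √(-47054) = I*√47054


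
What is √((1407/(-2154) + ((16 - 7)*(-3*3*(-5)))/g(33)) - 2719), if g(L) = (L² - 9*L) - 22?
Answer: I*√2077781506262/27643 ≈ 52.145*I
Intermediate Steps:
g(L) = -22 + L² - 9*L
√((1407/(-2154) + ((16 - 7)*(-3*3*(-5)))/g(33)) - 2719) = √((1407/(-2154) + ((16 - 7)*(-3*3*(-5)))/(-22 + 33² - 9*33)) - 2719) = √((1407*(-1/2154) + (9*(-9*(-5)))/(-22 + 1089 - 297)) - 2719) = √((-469/718 + (9*45)/770) - 2719) = √((-469/718 + 405*(1/770)) - 2719) = √((-469/718 + 81/154) - 2719) = √(-3517/27643 - 2719) = √(-75164834/27643) = I*√2077781506262/27643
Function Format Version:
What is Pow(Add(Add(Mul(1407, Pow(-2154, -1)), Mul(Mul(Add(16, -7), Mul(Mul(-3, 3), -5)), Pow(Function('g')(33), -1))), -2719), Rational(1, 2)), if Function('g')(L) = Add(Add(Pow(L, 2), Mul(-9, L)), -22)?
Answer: Mul(Rational(1, 27643), I, Pow(2077781506262, Rational(1, 2))) ≈ Mul(52.145, I)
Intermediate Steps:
Function('g')(L) = Add(-22, Pow(L, 2), Mul(-9, L))
Pow(Add(Add(Mul(1407, Pow(-2154, -1)), Mul(Mul(Add(16, -7), Mul(Mul(-3, 3), -5)), Pow(Function('g')(33), -1))), -2719), Rational(1, 2)) = Pow(Add(Add(Mul(1407, Pow(-2154, -1)), Mul(Mul(Add(16, -7), Mul(Mul(-3, 3), -5)), Pow(Add(-22, Pow(33, 2), Mul(-9, 33)), -1))), -2719), Rational(1, 2)) = Pow(Add(Add(Mul(1407, Rational(-1, 2154)), Mul(Mul(9, Mul(-9, -5)), Pow(Add(-22, 1089, -297), -1))), -2719), Rational(1, 2)) = Pow(Add(Add(Rational(-469, 718), Mul(Mul(9, 45), Pow(770, -1))), -2719), Rational(1, 2)) = Pow(Add(Add(Rational(-469, 718), Mul(405, Rational(1, 770))), -2719), Rational(1, 2)) = Pow(Add(Add(Rational(-469, 718), Rational(81, 154)), -2719), Rational(1, 2)) = Pow(Add(Rational(-3517, 27643), -2719), Rational(1, 2)) = Pow(Rational(-75164834, 27643), Rational(1, 2)) = Mul(Rational(1, 27643), I, Pow(2077781506262, Rational(1, 2)))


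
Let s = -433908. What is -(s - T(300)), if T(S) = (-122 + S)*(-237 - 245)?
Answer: 348112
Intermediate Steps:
T(S) = 58804 - 482*S (T(S) = (-122 + S)*(-482) = 58804 - 482*S)
-(s - T(300)) = -(-433908 - (58804 - 482*300)) = -(-433908 - (58804 - 144600)) = -(-433908 - 1*(-85796)) = -(-433908 + 85796) = -1*(-348112) = 348112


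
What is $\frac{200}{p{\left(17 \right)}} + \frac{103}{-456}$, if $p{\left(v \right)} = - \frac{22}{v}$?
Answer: $- \frac{776333}{5016} \approx -154.77$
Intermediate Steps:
$\frac{200}{p{\left(17 \right)}} + \frac{103}{-456} = \frac{200}{\left(-22\right) \frac{1}{17}} + \frac{103}{-456} = \frac{200}{\left(-22\right) \frac{1}{17}} + 103 \left(- \frac{1}{456}\right) = \frac{200}{- \frac{22}{17}} - \frac{103}{456} = 200 \left(- \frac{17}{22}\right) - \frac{103}{456} = - \frac{1700}{11} - \frac{103}{456} = - \frac{776333}{5016}$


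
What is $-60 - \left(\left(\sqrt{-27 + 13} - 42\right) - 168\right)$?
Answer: $150 - i \sqrt{14} \approx 150.0 - 3.7417 i$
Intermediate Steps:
$-60 - \left(\left(\sqrt{-27 + 13} - 42\right) - 168\right) = -60 - \left(\left(\sqrt{-14} - 42\right) - 168\right) = -60 - \left(\left(i \sqrt{14} - 42\right) - 168\right) = -60 - \left(\left(-42 + i \sqrt{14}\right) - 168\right) = -60 - \left(-210 + i \sqrt{14}\right) = -60 + \left(210 - i \sqrt{14}\right) = 150 - i \sqrt{14}$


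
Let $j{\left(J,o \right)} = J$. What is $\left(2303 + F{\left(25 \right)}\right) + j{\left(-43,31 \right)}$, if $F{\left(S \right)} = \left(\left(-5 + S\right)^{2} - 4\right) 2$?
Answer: $3052$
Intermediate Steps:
$F{\left(S \right)} = -8 + 2 \left(-5 + S\right)^{2}$ ($F{\left(S \right)} = \left(-4 + \left(-5 + S\right)^{2}\right) 2 = -8 + 2 \left(-5 + S\right)^{2}$)
$\left(2303 + F{\left(25 \right)}\right) + j{\left(-43,31 \right)} = \left(2303 - \left(8 - 2 \left(-5 + 25\right)^{2}\right)\right) - 43 = \left(2303 - \left(8 - 2 \cdot 20^{2}\right)\right) - 43 = \left(2303 + \left(-8 + 2 \cdot 400\right)\right) - 43 = \left(2303 + \left(-8 + 800\right)\right) - 43 = \left(2303 + 792\right) - 43 = 3095 - 43 = 3052$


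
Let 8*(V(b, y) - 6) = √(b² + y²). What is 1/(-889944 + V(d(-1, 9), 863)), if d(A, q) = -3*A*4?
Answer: -56956032/50687336461103 - 8*√744913/50687336461103 ≈ -1.1238e-6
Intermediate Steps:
d(A, q) = -12*A
V(b, y) = 6 + √(b² + y²)/8
1/(-889944 + V(d(-1, 9), 863)) = 1/(-889944 + (6 + √((-12*(-1))² + 863²)/8)) = 1/(-889944 + (6 + √(12² + 744769)/8)) = 1/(-889944 + (6 + √(144 + 744769)/8)) = 1/(-889944 + (6 + √744913/8)) = 1/(-889938 + √744913/8)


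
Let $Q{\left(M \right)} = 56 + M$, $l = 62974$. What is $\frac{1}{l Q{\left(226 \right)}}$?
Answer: $\frac{1}{17758668} \approx 5.6311 \cdot 10^{-8}$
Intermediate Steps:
$\frac{1}{l Q{\left(226 \right)}} = \frac{1}{62974 \left(56 + 226\right)} = \frac{1}{62974 \cdot 282} = \frac{1}{62974} \cdot \frac{1}{282} = \frac{1}{17758668}$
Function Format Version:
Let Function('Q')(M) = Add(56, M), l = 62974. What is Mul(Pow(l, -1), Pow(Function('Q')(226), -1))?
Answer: Rational(1, 17758668) ≈ 5.6311e-8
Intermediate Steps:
Mul(Pow(l, -1), Pow(Function('Q')(226), -1)) = Mul(Pow(62974, -1), Pow(Add(56, 226), -1)) = Mul(Rational(1, 62974), Pow(282, -1)) = Mul(Rational(1, 62974), Rational(1, 282)) = Rational(1, 17758668)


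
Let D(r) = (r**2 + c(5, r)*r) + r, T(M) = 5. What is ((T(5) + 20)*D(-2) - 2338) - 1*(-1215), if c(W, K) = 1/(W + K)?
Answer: -3269/3 ≈ -1089.7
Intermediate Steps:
c(W, K) = 1/(K + W)
D(r) = r + r**2 + r/(5 + r) (D(r) = (r**2 + r/(r + 5)) + r = (r**2 + r/(5 + r)) + r = r + r**2 + r/(5 + r))
((T(5) + 20)*D(-2) - 2338) - 1*(-1215) = ((5 + 20)*(-2*(1 + (1 - 2)*(5 - 2))/(5 - 2)) - 2338) - 1*(-1215) = (25*(-2*(1 - 1*3)/3) - 2338) + 1215 = (25*(-2*1/3*(1 - 3)) - 2338) + 1215 = (25*(-2*1/3*(-2)) - 2338) + 1215 = (25*(4/3) - 2338) + 1215 = (100/3 - 2338) + 1215 = -6914/3 + 1215 = -3269/3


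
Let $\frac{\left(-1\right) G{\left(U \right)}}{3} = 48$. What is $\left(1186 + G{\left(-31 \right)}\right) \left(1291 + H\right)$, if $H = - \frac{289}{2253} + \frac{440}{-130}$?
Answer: $\frac{39292996820}{29289} \approx 1.3416 \cdot 10^{6}$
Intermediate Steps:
$H = - \frac{102889}{29289}$ ($H = \left(-289\right) \frac{1}{2253} + 440 \left(- \frac{1}{130}\right) = - \frac{289}{2253} - \frac{44}{13} = - \frac{102889}{29289} \approx -3.5129$)
$G{\left(U \right)} = -144$ ($G{\left(U \right)} = \left(-3\right) 48 = -144$)
$\left(1186 + G{\left(-31 \right)}\right) \left(1291 + H\right) = \left(1186 - 144\right) \left(1291 - \frac{102889}{29289}\right) = 1042 \cdot \frac{37709210}{29289} = \frac{39292996820}{29289}$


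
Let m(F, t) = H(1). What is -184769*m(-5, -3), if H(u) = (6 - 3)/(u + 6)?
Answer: -554307/7 ≈ -79187.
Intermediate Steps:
H(u) = 3/(6 + u)
m(F, t) = 3/7 (m(F, t) = 3/(6 + 1) = 3/7)
-184769*m(-5, -3) = -184769*3/7 = -554307/7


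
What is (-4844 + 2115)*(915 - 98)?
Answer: -2229593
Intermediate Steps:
(-4844 + 2115)*(915 - 98) = -2729*817 = -2229593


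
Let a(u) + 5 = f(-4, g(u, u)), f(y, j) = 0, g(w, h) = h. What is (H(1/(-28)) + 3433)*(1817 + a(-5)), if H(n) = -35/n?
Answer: 7996356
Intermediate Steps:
a(u) = -5 (a(u) = -5 + 0 = -5)
(H(1/(-28)) + 3433)*(1817 + a(-5)) = (-35/(1/(-28)) + 3433)*(1817 - 5) = (-35/(-1/28) + 3433)*1812 = (-35*(-28) + 3433)*1812 = (980 + 3433)*1812 = 4413*1812 = 7996356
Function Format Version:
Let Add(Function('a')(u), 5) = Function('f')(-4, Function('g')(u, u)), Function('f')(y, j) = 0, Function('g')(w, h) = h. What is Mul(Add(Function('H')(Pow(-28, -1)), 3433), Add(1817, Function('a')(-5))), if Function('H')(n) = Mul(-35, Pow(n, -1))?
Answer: 7996356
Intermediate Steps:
Function('a')(u) = -5 (Function('a')(u) = Add(-5, 0) = -5)
Mul(Add(Function('H')(Pow(-28, -1)), 3433), Add(1817, Function('a')(-5))) = Mul(Add(Mul(-35, Pow(Pow(-28, -1), -1)), 3433), Add(1817, -5)) = Mul(Add(Mul(-35, Pow(Rational(-1, 28), -1)), 3433), 1812) = Mul(Add(Mul(-35, -28), 3433), 1812) = Mul(Add(980, 3433), 1812) = Mul(4413, 1812) = 7996356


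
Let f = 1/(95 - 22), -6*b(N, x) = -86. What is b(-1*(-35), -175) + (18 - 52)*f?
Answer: 3037/219 ≈ 13.868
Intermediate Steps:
b(N, x) = 43/3 (b(N, x) = -⅙*(-86) = 43/3)
f = 1/73 ≈ 0.013699
b(-1*(-35), -175) + (18 - 52)*f = 43/3 + (18 - 52)*(1/73) = 43/3 - 34*1/73 = 43/3 - 34/73 = 3037/219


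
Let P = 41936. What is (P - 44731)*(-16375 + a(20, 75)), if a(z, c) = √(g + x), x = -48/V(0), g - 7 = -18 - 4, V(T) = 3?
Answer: 45768125 - 2795*I*√31 ≈ 4.5768e+7 - 15562.0*I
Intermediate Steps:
g = -15 (g = 7 + (-18 - 4) = 7 - 22 = -15)
x = -16 (x = -48/3 = -48*⅓ = -16)
a(z, c) = I*√31 (a(z, c) = √(-15 - 16) = √(-31) = I*√31)
(P - 44731)*(-16375 + a(20, 75)) = (41936 - 44731)*(-16375 + I*√31) = -2795*(-16375 + I*√31) = 45768125 - 2795*I*√31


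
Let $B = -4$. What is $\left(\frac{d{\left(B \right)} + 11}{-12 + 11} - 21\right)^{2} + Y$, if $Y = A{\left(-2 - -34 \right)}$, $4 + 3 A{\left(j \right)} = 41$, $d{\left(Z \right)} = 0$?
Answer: $\frac{3109}{3} \approx 1036.3$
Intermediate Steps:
$A{\left(j \right)} = \frac{37}{3}$ ($A{\left(j \right)} = - \frac{4}{3} + \frac{1}{3} \cdot 41 = - \frac{4}{3} + \frac{41}{3} = \frac{37}{3}$)
$Y = \frac{37}{3} \approx 12.333$
$\left(\frac{d{\left(B \right)} + 11}{-12 + 11} - 21\right)^{2} + Y = \left(\frac{0 + 11}{-12 + 11} - 21\right)^{2} + \frac{37}{3} = \left(\frac{11}{-1} - 21\right)^{2} + \frac{37}{3} = \left(11 \left(-1\right) - 21\right)^{2} + \frac{37}{3} = \left(-11 - 21\right)^{2} + \frac{37}{3} = \left(-32\right)^{2} + \frac{37}{3} = 1024 + \frac{37}{3} = \frac{3109}{3}$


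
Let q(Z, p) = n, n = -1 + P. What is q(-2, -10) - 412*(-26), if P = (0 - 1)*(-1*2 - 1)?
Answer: 10714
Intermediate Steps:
P = 3 (P = -(-2 - 1) = -1*(-3) = 3)
n = 2 (n = -1 + 3 = 2)
q(Z, p) = 2
q(-2, -10) - 412*(-26) = 2 - 412*(-26) = 2 + 10712 = 10714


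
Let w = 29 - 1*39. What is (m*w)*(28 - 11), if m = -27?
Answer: 4590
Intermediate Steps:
w = -10 (w = 29 - 39 = -10)
(m*w)*(28 - 11) = (-27*(-10))*(28 - 11) = 270*17 = 4590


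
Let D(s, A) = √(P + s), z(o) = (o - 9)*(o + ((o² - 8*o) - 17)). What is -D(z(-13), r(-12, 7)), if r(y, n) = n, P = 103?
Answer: -7*I*√107 ≈ -72.409*I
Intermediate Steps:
z(o) = (-9 + o)*(-17 + o² - 7*o) (z(o) = (-9 + o)*(o + (-17 + o² - 8*o)) = (-9 + o)*(-17 + o² - 7*o))
D(s, A) = √(103 + s)
-D(z(-13), r(-12, 7)) = -√(103 + (153 + (-13)³ - 16*(-13)² + 46*(-13))) = -√(103 + (153 - 2197 - 16*169 - 598)) = -√(103 + (153 - 2197 - 2704 - 598)) = -√(103 - 5346) = -√(-5243) = -7*I*√107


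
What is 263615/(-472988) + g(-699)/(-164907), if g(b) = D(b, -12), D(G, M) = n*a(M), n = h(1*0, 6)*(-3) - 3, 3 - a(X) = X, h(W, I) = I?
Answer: -4813663065/8666559124 ≈ -0.55543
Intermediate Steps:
a(X) = 3 - X
n = -21 (n = 6*(-3) - 3 = -18 - 3 = -21)
D(G, M) = -63 + 21*M (D(G, M) = -21*(3 - M) = -63 + 21*M)
g(b) = -315 (g(b) = -63 + 21*(-12) = -63 - 252 = -315)
263615/(-472988) + g(-699)/(-164907) = 263615/(-472988) - 315/(-164907) = 263615*(-1/472988) - 315*(-1/164907) = -263615/472988 + 35/18323 = -4813663065/8666559124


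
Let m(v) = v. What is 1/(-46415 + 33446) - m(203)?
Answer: -2632708/12969 ≈ -203.00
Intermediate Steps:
1/(-46415 + 33446) - m(203) = 1/(-46415 + 33446) - 1*203 = 1/(-12969) - 203 = -1/12969 - 203 = -2632708/12969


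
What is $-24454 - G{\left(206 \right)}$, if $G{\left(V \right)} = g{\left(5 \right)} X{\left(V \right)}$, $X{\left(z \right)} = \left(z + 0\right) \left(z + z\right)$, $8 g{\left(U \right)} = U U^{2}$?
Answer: $-1350579$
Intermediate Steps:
$g{\left(U \right)} = \frac{U^{3}}{8}$ ($g{\left(U \right)} = \frac{U U^{2}}{8} = \frac{U^{3}}{8}$)
$X{\left(z \right)} = 2 z^{2}$ ($X{\left(z \right)} = z 2 z = 2 z^{2}$)
$G{\left(V \right)} = \frac{125 V^{2}}{4}$ ($G{\left(V \right)} = \frac{5^{3}}{8} \cdot 2 V^{2} = \frac{1}{8} \cdot 125 \cdot 2 V^{2} = \frac{125 \cdot 2 V^{2}}{8} = \frac{125 V^{2}}{4}$)
$-24454 - G{\left(206 \right)} = -24454 - \frac{125 \cdot 206^{2}}{4} = -24454 - \frac{125}{4} \cdot 42436 = -24454 - 1326125 = -1350579$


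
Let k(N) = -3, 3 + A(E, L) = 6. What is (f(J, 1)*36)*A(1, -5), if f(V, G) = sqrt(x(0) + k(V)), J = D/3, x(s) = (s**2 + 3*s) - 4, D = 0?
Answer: 108*I*sqrt(7) ≈ 285.74*I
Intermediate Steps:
A(E, L) = 3 (A(E, L) = -3 + 6 = 3)
x(s) = -4 + s**2 + 3*s
J = 0 (J = 0/3 = 0*(1/3) = 0)
f(V, G) = I*sqrt(7) (f(V, G) = sqrt((-4 + 0**2 + 3*0) - 3) = sqrt((-4 + 0 + 0) - 3) = sqrt(-4 - 3) = sqrt(-7) = I*sqrt(7))
(f(J, 1)*36)*A(1, -5) = ((I*sqrt(7))*36)*3 = (36*I*sqrt(7))*3 = 108*I*sqrt(7)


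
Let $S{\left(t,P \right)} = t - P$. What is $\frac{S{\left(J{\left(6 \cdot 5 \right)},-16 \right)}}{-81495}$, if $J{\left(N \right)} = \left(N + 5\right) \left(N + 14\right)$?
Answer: $- \frac{1556}{81495} \approx -0.019093$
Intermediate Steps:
$J{\left(N \right)} = \left(5 + N\right) \left(14 + N\right)$
$\frac{S{\left(J{\left(6 \cdot 5 \right)},-16 \right)}}{-81495} = \frac{\left(70 + \left(6 \cdot 5\right)^{2} + 19 \cdot 6 \cdot 5\right) - -16}{-81495} = \left(\left(70 + 30^{2} + 19 \cdot 30\right) + 16\right) \left(- \frac{1}{81495}\right) = \left(\left(70 + 900 + 570\right) + 16\right) \left(- \frac{1}{81495}\right) = \left(1540 + 16\right) \left(- \frac{1}{81495}\right) = 1556 \left(- \frac{1}{81495}\right) = - \frac{1556}{81495}$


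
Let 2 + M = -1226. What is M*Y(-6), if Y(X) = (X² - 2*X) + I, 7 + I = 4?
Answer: -55260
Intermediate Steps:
I = -3 (I = -7 + 4 = -3)
M = -1228 (M = -2 - 1226 = -1228)
Y(X) = -3 + X² - 2*X (Y(X) = (X² - 2*X) - 3 = -3 + X² - 2*X)
M*Y(-6) = -1228*(-3 + (-6)² - 2*(-6)) = -1228*(-3 + 36 + 12) = -1228*45 = -55260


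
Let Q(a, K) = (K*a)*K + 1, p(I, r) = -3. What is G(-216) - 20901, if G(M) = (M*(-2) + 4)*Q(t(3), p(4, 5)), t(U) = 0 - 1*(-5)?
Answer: -845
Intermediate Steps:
t(U) = 5 (t(U) = 0 + 5 = 5)
Q(a, K) = 1 + a*K² (Q(a, K) = a*K² + 1 = 1 + a*K²)
G(M) = 184 - 92*M (G(M) = (M*(-2) + 4)*(1 + 5*(-3)²) = (-2*M + 4)*(1 + 5*9) = (4 - 2*M)*(1 + 45) = (4 - 2*M)*46 = 184 - 92*M)
G(-216) - 20901 = (184 - 92*(-216)) - 20901 = (184 + 19872) - 20901 = 20056 - 20901 = -845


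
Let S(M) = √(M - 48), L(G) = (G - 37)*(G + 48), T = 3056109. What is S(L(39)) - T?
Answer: -3056109 + 3*√14 ≈ -3.0561e+6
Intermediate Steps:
L(G) = (-37 + G)*(48 + G)
S(M) = √(-48 + M)
S(L(39)) - T = √(-48 + (-1776 + 39² + 11*39)) - 1*3056109 = √(-48 + (-1776 + 1521 + 429)) - 3056109 = √(-48 + 174) - 3056109 = √126 - 3056109 = 3*√14 - 3056109 = -3056109 + 3*√14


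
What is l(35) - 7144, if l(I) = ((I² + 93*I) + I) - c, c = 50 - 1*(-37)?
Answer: -2716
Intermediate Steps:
c = 87 (c = 50 + 37 = 87)
l(I) = -87 + I² + 94*I (l(I) = ((I² + 93*I) + I) - 1*87 = (I² + 94*I) - 87 = -87 + I² + 94*I)
l(35) - 7144 = (-87 + 35² + 94*35) - 7144 = (-87 + 1225 + 3290) - 7144 = 4428 - 7144 = -2716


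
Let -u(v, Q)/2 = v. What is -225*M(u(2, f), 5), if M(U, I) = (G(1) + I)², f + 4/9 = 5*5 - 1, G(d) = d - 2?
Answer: -3600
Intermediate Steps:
G(d) = -2 + d
f = 212/9 (f = -4/9 + (5*5 - 1) = -4/9 + (25 - 1) = -4/9 + 24 = 212/9 ≈ 23.556)
u(v, Q) = -2*v
M(U, I) = (-1 + I)² (M(U, I) = ((-2 + 1) + I)² = (-1 + I)²)
-225*M(u(2, f), 5) = -225*(-1 + 5)² = -225*4² = -225*16 = -3600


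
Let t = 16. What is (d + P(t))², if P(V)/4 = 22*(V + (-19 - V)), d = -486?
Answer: 4656964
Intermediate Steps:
P(V) = -1672 (P(V) = 4*(22*(V + (-19 - V))) = 4*(22*(-19)) = 4*(-418) = -1672)
(d + P(t))² = (-486 - 1672)² = (-2158)² = 4656964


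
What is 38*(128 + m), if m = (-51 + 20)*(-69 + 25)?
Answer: 56696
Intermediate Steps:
m = 1364 (m = -31*(-44) = 1364)
38*(128 + m) = 38*(128 + 1364) = 38*1492 = 56696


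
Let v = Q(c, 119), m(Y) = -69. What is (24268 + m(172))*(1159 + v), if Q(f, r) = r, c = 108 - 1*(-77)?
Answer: 30926322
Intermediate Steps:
c = 185 (c = 108 + 77 = 185)
v = 119
(24268 + m(172))*(1159 + v) = (24268 - 69)*(1159 + 119) = 24199*1278 = 30926322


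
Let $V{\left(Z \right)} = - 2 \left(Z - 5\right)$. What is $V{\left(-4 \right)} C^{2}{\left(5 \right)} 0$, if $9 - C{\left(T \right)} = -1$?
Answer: $0$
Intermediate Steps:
$C{\left(T \right)} = 10$ ($C{\left(T \right)} = 9 - -1 = 9 + 1 = 10$)
$V{\left(Z \right)} = 10 - 2 Z$ ($V{\left(Z \right)} = - 2 \left(-5 + Z\right) = 10 - 2 Z$)
$V{\left(-4 \right)} C^{2}{\left(5 \right)} 0 = \left(10 - -8\right) 10^{2} \cdot 0 = \left(10 + 8\right) 100 \cdot 0 = 18 \cdot 100 \cdot 0 = 1800 \cdot 0 = 0$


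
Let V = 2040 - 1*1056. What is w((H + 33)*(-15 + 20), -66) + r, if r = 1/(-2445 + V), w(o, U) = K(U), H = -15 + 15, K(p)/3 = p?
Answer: -289279/1461 ≈ -198.00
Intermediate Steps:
K(p) = 3*p
V = 984 (V = 2040 - 1056 = 984)
H = 0
w(o, U) = 3*U
r = -1/1461 (r = 1/(-2445 + 984) = 1/(-1461) = -1/1461 ≈ -0.00068446)
w((H + 33)*(-15 + 20), -66) + r = 3*(-66) - 1/1461 = -198 - 1/1461 = -289279/1461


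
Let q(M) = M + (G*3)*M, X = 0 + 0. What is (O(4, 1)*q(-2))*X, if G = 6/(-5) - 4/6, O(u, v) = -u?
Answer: 0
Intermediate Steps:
G = -28/15 (G = 6*(-⅕) - 4*⅙ = -6/5 - ⅔ = -28/15 ≈ -1.8667)
X = 0
q(M) = -23*M/5 (q(M) = M + (-28/15*3)*M = M - 28*M/5 = -23*M/5)
(O(4, 1)*q(-2))*X = ((-1*4)*(-23/5*(-2)))*0 = -4*46/5*0 = -184/5*0 = 0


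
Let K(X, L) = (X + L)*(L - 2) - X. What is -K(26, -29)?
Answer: -67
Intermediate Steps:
K(X, L) = -X + (-2 + L)*(L + X) (K(X, L) = (L + X)*(-2 + L) - X = (-2 + L)*(L + X) - X = -X + (-2 + L)*(L + X))
-K(26, -29) = -((-29)**2 - 3*26 - 2*(-29) - 29*26) = -(841 - 78 + 58 - 754) = -1*67 = -67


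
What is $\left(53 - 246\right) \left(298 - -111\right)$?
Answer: $-78937$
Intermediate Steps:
$\left(53 - 246\right) \left(298 - -111\right) = - 193 \left(298 + 111\right) = \left(-193\right) 409 = -78937$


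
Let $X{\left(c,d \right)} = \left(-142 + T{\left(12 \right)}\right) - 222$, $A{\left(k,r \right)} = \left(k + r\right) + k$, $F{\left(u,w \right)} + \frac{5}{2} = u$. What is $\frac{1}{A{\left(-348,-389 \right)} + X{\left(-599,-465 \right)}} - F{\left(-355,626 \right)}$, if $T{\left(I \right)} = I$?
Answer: $\frac{1027453}{2874} \approx 357.5$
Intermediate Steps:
$F{\left(u,w \right)} = - \frac{5}{2} + u$
$A{\left(k,r \right)} = r + 2 k$
$X{\left(c,d \right)} = -352$ ($X{\left(c,d \right)} = \left(-142 + 12\right) - 222 = -130 - 222 = -352$)
$\frac{1}{A{\left(-348,-389 \right)} + X{\left(-599,-465 \right)}} - F{\left(-355,626 \right)} = \frac{1}{\left(-389 + 2 \left(-348\right)\right) - 352} - \left(- \frac{5}{2} - 355\right) = \frac{1}{\left(-389 - 696\right) - 352} - - \frac{715}{2} = \frac{1}{-1085 - 352} + \frac{715}{2} = \frac{1}{-1437} + \frac{715}{2} = - \frac{1}{1437} + \frac{715}{2} = \frac{1027453}{2874}$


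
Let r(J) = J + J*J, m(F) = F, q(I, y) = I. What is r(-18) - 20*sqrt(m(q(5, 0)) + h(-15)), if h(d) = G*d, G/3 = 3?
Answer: 306 - 20*I*sqrt(130) ≈ 306.0 - 228.04*I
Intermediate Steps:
G = 9 (G = 3*3 = 9)
h(d) = 9*d
r(J) = J + J**2
r(-18) - 20*sqrt(m(q(5, 0)) + h(-15)) = -18*(1 - 18) - 20*sqrt(5 + 9*(-15)) = -18*(-17) - 20*sqrt(5 - 135) = 306 - 20*I*sqrt(130)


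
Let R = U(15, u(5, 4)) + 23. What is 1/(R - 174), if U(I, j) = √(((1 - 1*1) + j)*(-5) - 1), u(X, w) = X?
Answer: -151/22827 - I*√26/22827 ≈ -0.006615 - 0.00022338*I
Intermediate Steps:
U(I, j) = √(-1 - 5*j) (U(I, j) = √(((1 - 1) + j)*(-5) - 1) = √((0 + j)*(-5) - 1) = √(j*(-5) - 1) = √(-5*j - 1) = √(-1 - 5*j))
R = 23 + I*√26 (R = √(-1 - 5*5) + 23 = √(-1 - 25) + 23 = √(-26) + 23 = I*√26 + 23 = 23 + I*√26 ≈ 23.0 + 5.099*I)
1/(R - 174) = 1/((23 + I*√26) - 174) = 1/(-151 + I*√26)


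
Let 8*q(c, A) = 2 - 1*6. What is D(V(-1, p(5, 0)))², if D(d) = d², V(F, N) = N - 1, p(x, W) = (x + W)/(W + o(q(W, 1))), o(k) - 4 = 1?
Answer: 0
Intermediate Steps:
q(c, A) = -½ (q(c, A) = (2 - 1*6)/8 = (2 - 6)/8 = (⅛)*(-4) = -½)
o(k) = 5 (o(k) = 4 + 1 = 5)
p(x, W) = (W + x)/(5 + W) (p(x, W) = (x + W)/(W + 5) = (W + x)/(5 + W))
V(F, N) = -1 + N
D(V(-1, p(5, 0)))² = ((-1 + (0 + 5)/(5 + 0))²)² = ((-1 + 5/5)²)² = ((-1 + (⅕)*5)²)² = ((-1 + 1)²)² = (0²)² = 0² = 0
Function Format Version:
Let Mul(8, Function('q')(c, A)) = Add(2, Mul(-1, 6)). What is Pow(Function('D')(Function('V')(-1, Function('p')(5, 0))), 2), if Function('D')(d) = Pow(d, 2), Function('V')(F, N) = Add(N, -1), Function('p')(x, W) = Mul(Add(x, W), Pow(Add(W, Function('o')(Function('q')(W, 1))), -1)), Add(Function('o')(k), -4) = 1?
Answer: 0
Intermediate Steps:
Function('q')(c, A) = Rational(-1, 2) (Function('q')(c, A) = Mul(Rational(1, 8), Add(2, Mul(-1, 6))) = Mul(Rational(1, 8), Add(2, -6)) = Mul(Rational(1, 8), -4) = Rational(-1, 2))
Function('o')(k) = 5 (Function('o')(k) = Add(4, 1) = 5)
Function('p')(x, W) = Mul(Pow(Add(5, W), -1), Add(W, x)) (Function('p')(x, W) = Mul(Add(x, W), Pow(Add(W, 5), -1)) = Mul(Add(W, x), Pow(Add(5, W), -1)) = Mul(Pow(Add(5, W), -1), Add(W, x)))
Function('V')(F, N) = Add(-1, N)
Pow(Function('D')(Function('V')(-1, Function('p')(5, 0))), 2) = Pow(Pow(Add(-1, Mul(Pow(Add(5, 0), -1), Add(0, 5))), 2), 2) = Pow(Pow(Add(-1, Mul(Pow(5, -1), 5)), 2), 2) = Pow(Pow(Add(-1, Mul(Rational(1, 5), 5)), 2), 2) = Pow(Pow(Add(-1, 1), 2), 2) = Pow(Pow(0, 2), 2) = Pow(0, 2) = 0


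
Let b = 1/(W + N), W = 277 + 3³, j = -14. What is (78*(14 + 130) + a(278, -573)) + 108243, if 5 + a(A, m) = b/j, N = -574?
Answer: 451596601/3780 ≈ 1.1947e+5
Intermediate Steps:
W = 304 (W = 277 + 27 = 304)
b = -1/270 (b = 1/(304 - 574) = 1/(-270) = -1/270 ≈ -0.0037037)
a(A, m) = -18899/3780 (a(A, m) = -5 - 1/270/(-14) = -5 - 1/270*(-1/14) = -5 + 1/3780 = -18899/3780)
(78*(14 + 130) + a(278, -573)) + 108243 = (78*(14 + 130) - 18899/3780) + 108243 = (78*144 - 18899/3780) + 108243 = (11232 - 18899/3780) + 108243 = 42438061/3780 + 108243 = 451596601/3780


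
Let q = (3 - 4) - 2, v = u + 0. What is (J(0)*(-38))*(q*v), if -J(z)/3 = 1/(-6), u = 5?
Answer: 285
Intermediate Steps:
J(z) = 1/2 (J(z) = -3/(-6) = -3*(-1/6) = 1/2)
v = 5 (v = 5 + 0 = 5)
q = -3 (q = -1 - 2 = -3)
(J(0)*(-38))*(q*v) = ((1/2)*(-38))*(-3*5) = -19*(-15) = 285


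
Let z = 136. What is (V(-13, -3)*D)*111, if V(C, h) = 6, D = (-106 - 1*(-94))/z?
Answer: -999/17 ≈ -58.765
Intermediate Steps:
D = -3/34 (D = (-106 - 1*(-94))/136 = (-106 + 94)*(1/136) = -12*1/136 = -3/34 ≈ -0.088235)
(V(-13, -3)*D)*111 = (6*(-3/34))*111 = -9/17*111 = -999/17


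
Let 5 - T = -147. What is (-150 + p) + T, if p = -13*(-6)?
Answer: 80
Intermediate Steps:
T = 152 (T = 5 - 1*(-147) = 5 + 147 = 152)
p = 78
(-150 + p) + T = (-150 + 78) + 152 = -72 + 152 = 80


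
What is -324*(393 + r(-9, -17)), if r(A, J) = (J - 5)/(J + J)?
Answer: -2168208/17 ≈ -1.2754e+5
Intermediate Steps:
r(A, J) = (-5 + J)/(2*J) (r(A, J) = (-5 + J)/((2*J)) = (-5 + J)*(1/(2*J)) = (-5 + J)/(2*J))
-324*(393 + r(-9, -17)) = -324*(393 + (½)*(-5 - 17)/(-17)) = -324*(393 + (½)*(-1/17)*(-22)) = -324*(393 + 11/17) = -324*6692/17 = -2168208/17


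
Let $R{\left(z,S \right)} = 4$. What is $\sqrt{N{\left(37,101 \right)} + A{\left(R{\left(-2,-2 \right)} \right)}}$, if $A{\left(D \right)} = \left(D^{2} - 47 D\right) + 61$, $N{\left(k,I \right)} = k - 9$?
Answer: $i \sqrt{83} \approx 9.1104 i$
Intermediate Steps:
$N{\left(k,I \right)} = -9 + k$
$A{\left(D \right)} = 61 + D^{2} - 47 D$
$\sqrt{N{\left(37,101 \right)} + A{\left(R{\left(-2,-2 \right)} \right)}} = \sqrt{\left(-9 + 37\right) + \left(61 + 4^{2} - 188\right)} = \sqrt{28 + \left(61 + 16 - 188\right)} = \sqrt{28 - 111} = \sqrt{-83} = i \sqrt{83}$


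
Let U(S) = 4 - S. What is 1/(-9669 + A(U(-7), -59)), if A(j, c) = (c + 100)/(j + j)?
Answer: -22/212677 ≈ -0.00010344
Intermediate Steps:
A(j, c) = (100 + c)/(2*j) (A(j, c) = (100 + c)/((2*j)) = (100 + c)*(1/(2*j)) = (100 + c)/(2*j))
1/(-9669 + A(U(-7), -59)) = 1/(-9669 + (100 - 59)/(2*(4 - 1*(-7)))) = 1/(-9669 + (1/2)*41/(4 + 7)) = 1/(-9669 + (1/2)*41/11) = 1/(-9669 + (1/2)*(1/11)*41) = 1/(-9669 + 41/22) = 1/(-212677/22) = -22/212677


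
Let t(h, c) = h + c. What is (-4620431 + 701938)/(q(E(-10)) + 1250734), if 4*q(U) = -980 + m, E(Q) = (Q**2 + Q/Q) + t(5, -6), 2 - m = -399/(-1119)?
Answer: -5846391556/1865730201 ≈ -3.1336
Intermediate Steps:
t(h, c) = c + h
m = 613/373 (m = 2 - (-399)/(-1119) = 2 - (-399)*(-1)/1119 = 2 - 1*133/373 = 2 - 133/373 = 613/373 ≈ 1.6434)
E(Q) = Q**2 (E(Q) = (Q**2 + Q/Q) + (-6 + 5) = (Q**2 + 1) - 1 = (1 + Q**2) - 1 = Q**2)
q(U) = -364927/1492 (q(U) = (-980 + 613/373)/4 = (1/4)*(-364927/373) = -364927/1492)
(-4620431 + 701938)/(q(E(-10)) + 1250734) = (-4620431 + 701938)/(-364927/1492 + 1250734) = -3918493/1865730201/1492 = -3918493*1492/1865730201 = -5846391556/1865730201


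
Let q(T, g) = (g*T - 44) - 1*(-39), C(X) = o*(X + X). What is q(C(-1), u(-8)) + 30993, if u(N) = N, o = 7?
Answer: 31100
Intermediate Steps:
C(X) = 14*X (C(X) = 7*(X + X) = 7*(2*X) = 14*X)
q(T, g) = -5 + T*g (q(T, g) = (T*g - 44) + 39 = (-44 + T*g) + 39 = -5 + T*g)
q(C(-1), u(-8)) + 30993 = (-5 + (14*(-1))*(-8)) + 30993 = (-5 - 14*(-8)) + 30993 = (-5 + 112) + 30993 = 107 + 30993 = 31100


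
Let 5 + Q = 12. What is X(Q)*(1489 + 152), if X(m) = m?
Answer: 11487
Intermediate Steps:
Q = 7 (Q = -5 + 12 = 7)
X(Q)*(1489 + 152) = 7*(1489 + 152) = 7*1641 = 11487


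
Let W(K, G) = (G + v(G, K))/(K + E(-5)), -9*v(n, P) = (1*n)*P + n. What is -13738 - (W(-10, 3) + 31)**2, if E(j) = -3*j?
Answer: -369371/25 ≈ -14775.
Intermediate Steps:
v(n, P) = -n/9 - P*n/9 (v(n, P) = -((1*n)*P + n)/9 = -(n*P + n)/9 = -(P*n + n)/9 = -(n + P*n)/9 = -n/9 - P*n/9)
W(K, G) = (G - G*(1 + K)/9)/(15 + K) (W(K, G) = (G - G*(1 + K)/9)/(K - 3*(-5)) = (G - G*(1 + K)/9)/(K + 15) = (G - G*(1 + K)/9)/(15 + K))
-13738 - (W(-10, 3) + 31)**2 = -13738 - ((1/9)*3*(8 - 1*(-10))/(15 - 10) + 31)**2 = -13738 - ((1/9)*3*(8 + 10)/5 + 31)**2 = -13738 - ((1/9)*3*(1/5)*18 + 31)**2 = -13738 - (6/5 + 31)**2 = -13738 - (161/5)**2 = -13738 - 1*25921/25 = -13738 - 25921/25 = -369371/25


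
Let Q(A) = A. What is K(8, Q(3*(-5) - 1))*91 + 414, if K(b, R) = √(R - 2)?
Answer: 414 + 273*I*√2 ≈ 414.0 + 386.08*I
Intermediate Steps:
K(b, R) = √(-2 + R)
K(8, Q(3*(-5) - 1))*91 + 414 = √(-2 + (3*(-5) - 1))*91 + 414 = √(-2 + (-15 - 1))*91 + 414 = √(-2 - 16)*91 + 414 = √(-18)*91 + 414 = (3*I*√2)*91 + 414 = 273*I*√2 + 414 = 414 + 273*I*√2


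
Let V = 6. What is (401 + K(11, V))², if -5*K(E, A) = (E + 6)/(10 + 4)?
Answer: 786970809/4900 ≈ 1.6061e+5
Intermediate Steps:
K(E, A) = -3/35 - E/70 (K(E, A) = -(E + 6)/(5*(10 + 4)) = -(6 + E)/(5*14) = -(3/7 + E/14)/5 = -3/35 - E/70)
(401 + K(11, V))² = (401 + (-3/35 - 1/70*11))² = (401 + (-3/35 - 11/70))² = (401 - 17/70)² = (28053/70)² = 786970809/4900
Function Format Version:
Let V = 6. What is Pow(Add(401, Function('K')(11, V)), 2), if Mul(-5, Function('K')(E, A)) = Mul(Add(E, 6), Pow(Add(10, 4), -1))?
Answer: Rational(786970809, 4900) ≈ 1.6061e+5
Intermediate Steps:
Function('K')(E, A) = Add(Rational(-3, 35), Mul(Rational(-1, 70), E)) (Function('K')(E, A) = Mul(Rational(-1, 5), Mul(Add(E, 6), Pow(Add(10, 4), -1))) = Mul(Rational(-1, 5), Mul(Add(6, E), Pow(14, -1))) = Mul(Rational(-1, 5), Mul(Add(6, E), Rational(1, 14))) = Mul(Rational(-1, 5), Add(Rational(3, 7), Mul(Rational(1, 14), E))) = Add(Rational(-3, 35), Mul(Rational(-1, 70), E)))
Pow(Add(401, Function('K')(11, V)), 2) = Pow(Add(401, Add(Rational(-3, 35), Mul(Rational(-1, 70), 11))), 2) = Pow(Add(401, Add(Rational(-3, 35), Rational(-11, 70))), 2) = Pow(Add(401, Rational(-17, 70)), 2) = Pow(Rational(28053, 70), 2) = Rational(786970809, 4900)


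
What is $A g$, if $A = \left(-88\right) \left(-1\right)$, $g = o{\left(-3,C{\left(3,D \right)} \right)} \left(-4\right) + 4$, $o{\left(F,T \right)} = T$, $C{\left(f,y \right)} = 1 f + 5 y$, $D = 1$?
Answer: $-2464$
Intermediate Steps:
$C{\left(f,y \right)} = f + 5 y$
$g = -28$ ($g = \left(3 + 5 \cdot 1\right) \left(-4\right) + 4 = \left(3 + 5\right) \left(-4\right) + 4 = 8 \left(-4\right) + 4 = -32 + 4 = -28$)
$A = 88$
$A g = 88 \left(-28\right) = -2464$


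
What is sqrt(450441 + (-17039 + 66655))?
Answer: sqrt(500057) ≈ 707.15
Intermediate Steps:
sqrt(450441 + (-17039 + 66655)) = sqrt(450441 + 49616) = sqrt(500057)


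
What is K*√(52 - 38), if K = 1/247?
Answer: √14/247 ≈ 0.015148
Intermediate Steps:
K = 1/247 ≈ 0.0040486
K*√(52 - 38) = √(52 - 38)/247 = √14/247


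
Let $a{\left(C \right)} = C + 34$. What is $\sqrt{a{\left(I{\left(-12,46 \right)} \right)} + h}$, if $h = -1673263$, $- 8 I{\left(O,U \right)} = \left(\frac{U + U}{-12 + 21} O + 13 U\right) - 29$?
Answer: $\frac{i \sqrt{240953010}}{12} \approx 1293.6 i$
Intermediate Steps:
$I{\left(O,U \right)} = \frac{29}{8} - \frac{13 U}{8} - \frac{O U}{36}$ ($I{\left(O,U \right)} = - \frac{\left(\frac{U + U}{-12 + 21} O + 13 U\right) - 29}{8} = - \frac{\left(\frac{2 U}{9} O + 13 U\right) - 29}{8} = - \frac{\left(\frac{2 O U}{9} + 13 U\right) - 29}{8} = - \frac{\left(13 U + \frac{2 O U}{9}\right) - 29}{8} = - \frac{-29 + 13 U + \frac{2 O U}{9}}{8} = \frac{29}{8} - \frac{13 U}{8} - \frac{O U}{36}$)
$a{\left(C \right)} = 34 + C$
$\sqrt{a{\left(I{\left(-12,46 \right)} \right)} + h} = \sqrt{\left(34 - \left(\frac{569}{8} - \frac{46}{3}\right)\right) - 1673263} = \sqrt{\left(34 + \left(\frac{29}{8} - \frac{299}{4} + \frac{46}{3}\right)\right) - 1673263} = \sqrt{\left(34 - \frac{1339}{24}\right) - 1673263} = \sqrt{- \frac{523}{24} - 1673263} = \sqrt{- \frac{40158835}{24}} = \frac{i \sqrt{240953010}}{12}$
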